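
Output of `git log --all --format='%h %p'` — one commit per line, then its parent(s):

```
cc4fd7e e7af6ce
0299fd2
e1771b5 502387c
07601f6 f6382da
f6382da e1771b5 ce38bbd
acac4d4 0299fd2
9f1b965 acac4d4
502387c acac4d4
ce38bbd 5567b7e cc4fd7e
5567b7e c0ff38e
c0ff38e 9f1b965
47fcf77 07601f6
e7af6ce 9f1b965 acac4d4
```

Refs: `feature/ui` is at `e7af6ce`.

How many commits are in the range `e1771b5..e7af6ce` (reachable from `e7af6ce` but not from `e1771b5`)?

Reachable from e7af6ce: {0299fd2, 9f1b965, acac4d4, e7af6ce}.
Reachable from e1771b5: {0299fd2, 502387c, acac4d4, e1771b5}.
In e7af6ce's history but not e1771b5's: {9f1b965, e7af6ce} — 2 commits.

2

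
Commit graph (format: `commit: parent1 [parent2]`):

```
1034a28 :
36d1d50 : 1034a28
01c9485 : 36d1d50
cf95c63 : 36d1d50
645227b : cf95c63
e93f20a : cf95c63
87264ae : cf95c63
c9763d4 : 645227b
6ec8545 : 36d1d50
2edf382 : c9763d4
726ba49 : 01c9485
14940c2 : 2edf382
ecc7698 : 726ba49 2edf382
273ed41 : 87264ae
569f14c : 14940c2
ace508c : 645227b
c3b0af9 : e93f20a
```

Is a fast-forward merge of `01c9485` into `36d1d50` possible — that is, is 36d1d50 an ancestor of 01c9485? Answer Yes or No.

A fast-forward from 36d1d50 to 01c9485 is possible iff 36d1d50 is an ancestor of 01c9485.
Ancestors of 01c9485: {01c9485, 1034a28, 36d1d50}.
36d1d50 is among them, so fast-forward is possible.

Yes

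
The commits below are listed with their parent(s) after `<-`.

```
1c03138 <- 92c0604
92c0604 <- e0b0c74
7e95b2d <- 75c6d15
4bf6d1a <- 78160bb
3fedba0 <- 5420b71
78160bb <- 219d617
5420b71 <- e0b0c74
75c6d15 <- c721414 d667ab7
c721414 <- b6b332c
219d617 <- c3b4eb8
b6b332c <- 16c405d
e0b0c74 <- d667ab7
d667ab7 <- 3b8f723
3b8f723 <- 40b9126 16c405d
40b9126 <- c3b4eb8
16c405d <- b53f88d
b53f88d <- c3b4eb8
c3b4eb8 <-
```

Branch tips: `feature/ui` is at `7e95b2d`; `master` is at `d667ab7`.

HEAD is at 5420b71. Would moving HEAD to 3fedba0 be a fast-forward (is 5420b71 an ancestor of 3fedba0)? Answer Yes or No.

A fast-forward from 5420b71 to 3fedba0 is possible iff 5420b71 is an ancestor of 3fedba0.
Ancestors of 3fedba0: {16c405d, 3b8f723, 3fedba0, 40b9126, 5420b71, b53f88d, c3b4eb8, d667ab7, e0b0c74}.
5420b71 is among them, so fast-forward is possible.

Yes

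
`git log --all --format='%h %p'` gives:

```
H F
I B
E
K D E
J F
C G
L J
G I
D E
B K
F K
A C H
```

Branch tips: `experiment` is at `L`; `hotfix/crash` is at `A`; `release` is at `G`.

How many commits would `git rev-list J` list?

Walking parent pointers from J: reachable set = {D, E, F, J, K}.
That is 5 commits.

5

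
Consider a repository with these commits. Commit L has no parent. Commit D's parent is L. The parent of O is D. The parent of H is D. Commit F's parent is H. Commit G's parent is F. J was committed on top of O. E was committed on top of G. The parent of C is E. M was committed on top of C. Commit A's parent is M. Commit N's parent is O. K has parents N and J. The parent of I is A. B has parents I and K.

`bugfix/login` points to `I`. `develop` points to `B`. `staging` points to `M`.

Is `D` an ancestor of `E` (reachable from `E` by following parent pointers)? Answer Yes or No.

Ancestors of E (commits reachable by following parents): {D, E, F, G, H, L}.
D is in that set, so it is an ancestor of E.

Yes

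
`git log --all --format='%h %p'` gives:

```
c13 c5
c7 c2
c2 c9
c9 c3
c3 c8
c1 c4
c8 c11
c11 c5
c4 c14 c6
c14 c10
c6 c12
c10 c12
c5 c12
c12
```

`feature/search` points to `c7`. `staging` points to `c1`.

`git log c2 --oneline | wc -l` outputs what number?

Walking parent pointers from c2: reachable set = {c11, c12, c2, c3, c5, c8, c9}.
That is 7 commits.

7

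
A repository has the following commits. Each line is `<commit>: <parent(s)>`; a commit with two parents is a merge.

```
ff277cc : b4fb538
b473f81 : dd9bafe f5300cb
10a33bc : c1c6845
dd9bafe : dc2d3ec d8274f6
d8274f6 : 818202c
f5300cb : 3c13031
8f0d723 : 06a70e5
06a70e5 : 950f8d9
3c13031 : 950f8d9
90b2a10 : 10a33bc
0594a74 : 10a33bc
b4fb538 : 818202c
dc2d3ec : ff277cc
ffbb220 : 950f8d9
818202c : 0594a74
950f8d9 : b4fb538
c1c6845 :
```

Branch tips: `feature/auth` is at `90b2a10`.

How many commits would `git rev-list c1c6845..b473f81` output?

12

Reachable from b473f81: {0594a74, 10a33bc, 3c13031, 818202c, 950f8d9, b473f81, b4fb538, c1c6845, d8274f6, dc2d3ec, dd9bafe, f5300cb, ff277cc}.
Reachable from c1c6845: {c1c6845}.
In b473f81's history but not c1c6845's: {0594a74, 10a33bc, 3c13031, 818202c, 950f8d9, b473f81, b4fb538, d8274f6, dc2d3ec, dd9bafe, f5300cb, ff277cc} — 12 commits.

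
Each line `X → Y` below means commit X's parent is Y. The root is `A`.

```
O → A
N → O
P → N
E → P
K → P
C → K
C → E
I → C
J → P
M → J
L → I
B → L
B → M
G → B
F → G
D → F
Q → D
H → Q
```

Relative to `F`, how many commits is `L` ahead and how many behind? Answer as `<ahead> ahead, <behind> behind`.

0 ahead, 5 behind

Reachable from L: {A, C, E, I, K, L, N, O, P}.
Reachable from F: {A, B, C, E, F, G, I, J, K, L, M, N, O, P}.
Only in L's history (ahead): {} — 0.
Only in F's history (behind): {B, F, G, J, M} — 5.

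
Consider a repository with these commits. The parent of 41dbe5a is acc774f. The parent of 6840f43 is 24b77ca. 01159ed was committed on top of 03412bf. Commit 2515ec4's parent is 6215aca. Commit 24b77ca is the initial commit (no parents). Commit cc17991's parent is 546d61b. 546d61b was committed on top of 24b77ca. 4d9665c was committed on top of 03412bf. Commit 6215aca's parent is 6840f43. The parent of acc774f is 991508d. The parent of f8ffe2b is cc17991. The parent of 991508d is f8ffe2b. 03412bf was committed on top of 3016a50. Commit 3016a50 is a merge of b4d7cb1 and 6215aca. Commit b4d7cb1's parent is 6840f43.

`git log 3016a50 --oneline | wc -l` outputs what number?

Walking parent pointers from 3016a50: reachable set = {24b77ca, 3016a50, 6215aca, 6840f43, b4d7cb1}.
That is 5 commits.

5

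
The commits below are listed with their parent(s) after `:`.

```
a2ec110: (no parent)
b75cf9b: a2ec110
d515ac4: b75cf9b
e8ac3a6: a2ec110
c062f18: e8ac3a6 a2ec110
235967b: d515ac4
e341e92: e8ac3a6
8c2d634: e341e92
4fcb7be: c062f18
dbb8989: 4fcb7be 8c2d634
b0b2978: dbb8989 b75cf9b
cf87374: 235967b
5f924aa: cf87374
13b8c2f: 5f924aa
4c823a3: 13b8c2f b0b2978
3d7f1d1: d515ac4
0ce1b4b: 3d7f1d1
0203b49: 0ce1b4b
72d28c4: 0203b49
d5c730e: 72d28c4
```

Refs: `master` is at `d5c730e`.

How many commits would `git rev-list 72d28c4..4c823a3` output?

Reachable from 4c823a3: {13b8c2f, 235967b, 4c823a3, 4fcb7be, 5f924aa, 8c2d634, a2ec110, b0b2978, b75cf9b, c062f18, cf87374, d515ac4, dbb8989, e341e92, e8ac3a6}.
Reachable from 72d28c4: {0203b49, 0ce1b4b, 3d7f1d1, 72d28c4, a2ec110, b75cf9b, d515ac4}.
In 4c823a3's history but not 72d28c4's: {13b8c2f, 235967b, 4c823a3, 4fcb7be, 5f924aa, 8c2d634, b0b2978, c062f18, cf87374, dbb8989, e341e92, e8ac3a6} — 12 commits.

12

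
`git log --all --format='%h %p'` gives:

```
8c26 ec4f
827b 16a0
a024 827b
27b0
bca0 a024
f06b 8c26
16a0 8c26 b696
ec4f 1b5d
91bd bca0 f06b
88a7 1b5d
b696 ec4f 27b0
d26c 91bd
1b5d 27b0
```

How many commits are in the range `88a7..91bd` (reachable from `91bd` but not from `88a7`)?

9

Reachable from 91bd: {16a0, 1b5d, 27b0, 827b, 8c26, 91bd, a024, b696, bca0, ec4f, f06b}.
Reachable from 88a7: {1b5d, 27b0, 88a7}.
In 91bd's history but not 88a7's: {16a0, 827b, 8c26, 91bd, a024, b696, bca0, ec4f, f06b} — 9 commits.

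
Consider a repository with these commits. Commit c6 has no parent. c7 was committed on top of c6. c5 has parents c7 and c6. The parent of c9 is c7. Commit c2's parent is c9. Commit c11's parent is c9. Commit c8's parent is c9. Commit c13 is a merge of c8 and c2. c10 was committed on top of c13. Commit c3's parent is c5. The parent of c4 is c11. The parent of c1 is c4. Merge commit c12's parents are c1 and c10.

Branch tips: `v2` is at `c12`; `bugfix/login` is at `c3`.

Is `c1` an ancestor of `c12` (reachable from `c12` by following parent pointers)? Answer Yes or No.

Ancestors of c12 (commits reachable by following parents): {c1, c10, c11, c12, c13, c2, c4, c6, c7, c8, c9}.
c1 is in that set, so it is an ancestor of c12.

Yes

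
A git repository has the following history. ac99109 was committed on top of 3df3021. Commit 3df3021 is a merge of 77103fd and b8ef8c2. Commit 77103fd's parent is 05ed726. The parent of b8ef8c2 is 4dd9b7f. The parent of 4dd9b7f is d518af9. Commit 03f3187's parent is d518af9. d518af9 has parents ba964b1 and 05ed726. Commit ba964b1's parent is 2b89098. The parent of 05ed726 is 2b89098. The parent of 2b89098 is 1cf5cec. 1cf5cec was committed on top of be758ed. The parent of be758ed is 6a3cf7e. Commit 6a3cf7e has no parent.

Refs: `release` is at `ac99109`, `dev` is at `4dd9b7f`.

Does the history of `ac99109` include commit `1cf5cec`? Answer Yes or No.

Ancestors of ac99109 (commits reachable by following parents): {05ed726, 1cf5cec, 2b89098, 3df3021, 4dd9b7f, 6a3cf7e, 77103fd, ac99109, b8ef8c2, ba964b1, be758ed, d518af9}.
1cf5cec is in that set, so it is an ancestor of ac99109.

Yes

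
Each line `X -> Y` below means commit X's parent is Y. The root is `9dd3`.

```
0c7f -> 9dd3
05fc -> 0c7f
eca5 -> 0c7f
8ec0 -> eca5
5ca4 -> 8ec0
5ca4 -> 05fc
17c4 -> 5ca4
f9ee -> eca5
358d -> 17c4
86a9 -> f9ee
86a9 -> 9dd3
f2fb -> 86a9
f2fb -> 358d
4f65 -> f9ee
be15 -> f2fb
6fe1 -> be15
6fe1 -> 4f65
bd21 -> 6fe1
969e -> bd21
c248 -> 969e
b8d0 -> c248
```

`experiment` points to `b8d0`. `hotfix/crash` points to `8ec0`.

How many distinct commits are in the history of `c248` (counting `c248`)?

17

Walking parent pointers from c248: reachable set = {05fc, 0c7f, 17c4, 358d, 4f65, 5ca4, 6fe1, 86a9, 8ec0, 969e, 9dd3, bd21, be15, c248, eca5, f2fb, f9ee}.
That is 17 commits.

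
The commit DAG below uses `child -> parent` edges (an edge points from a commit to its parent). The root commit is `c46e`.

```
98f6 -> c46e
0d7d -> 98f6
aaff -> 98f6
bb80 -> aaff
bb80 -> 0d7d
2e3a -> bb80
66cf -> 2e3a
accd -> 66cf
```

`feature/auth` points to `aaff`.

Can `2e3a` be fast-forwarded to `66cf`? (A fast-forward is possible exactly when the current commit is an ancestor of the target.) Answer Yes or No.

Yes

A fast-forward from 2e3a to 66cf is possible iff 2e3a is an ancestor of 66cf.
Ancestors of 66cf: {0d7d, 2e3a, 66cf, 98f6, aaff, bb80, c46e}.
2e3a is among them, so fast-forward is possible.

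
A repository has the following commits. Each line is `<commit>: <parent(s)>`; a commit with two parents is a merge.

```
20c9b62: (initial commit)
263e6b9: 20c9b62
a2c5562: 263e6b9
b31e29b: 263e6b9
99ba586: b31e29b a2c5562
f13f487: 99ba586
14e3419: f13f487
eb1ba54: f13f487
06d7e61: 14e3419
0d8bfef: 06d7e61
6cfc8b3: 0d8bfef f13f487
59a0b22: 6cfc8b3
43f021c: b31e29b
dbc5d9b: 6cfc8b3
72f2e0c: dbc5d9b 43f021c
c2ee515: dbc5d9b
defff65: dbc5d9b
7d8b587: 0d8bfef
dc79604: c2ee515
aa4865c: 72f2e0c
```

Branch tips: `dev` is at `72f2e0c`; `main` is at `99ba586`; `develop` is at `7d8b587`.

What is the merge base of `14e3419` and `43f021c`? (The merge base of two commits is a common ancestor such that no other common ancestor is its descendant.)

Ancestors of 14e3419: {14e3419, 20c9b62, 263e6b9, 99ba586, a2c5562, b31e29b, f13f487}.
Ancestors of 43f021c: {20c9b62, 263e6b9, 43f021c, b31e29b}.
Common ancestors: {20c9b62, 263e6b9, b31e29b}.
Among these, b31e29b is not an ancestor of any other common ancestor — it is the merge base.

b31e29b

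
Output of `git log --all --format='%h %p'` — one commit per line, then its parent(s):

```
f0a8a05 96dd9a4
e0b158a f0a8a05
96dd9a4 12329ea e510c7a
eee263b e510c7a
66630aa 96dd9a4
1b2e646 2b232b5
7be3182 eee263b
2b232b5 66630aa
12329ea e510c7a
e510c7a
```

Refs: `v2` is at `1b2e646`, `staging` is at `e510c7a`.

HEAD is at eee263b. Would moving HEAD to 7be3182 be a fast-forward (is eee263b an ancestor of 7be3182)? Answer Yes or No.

Yes

A fast-forward from eee263b to 7be3182 is possible iff eee263b is an ancestor of 7be3182.
Ancestors of 7be3182: {7be3182, e510c7a, eee263b}.
eee263b is among them, so fast-forward is possible.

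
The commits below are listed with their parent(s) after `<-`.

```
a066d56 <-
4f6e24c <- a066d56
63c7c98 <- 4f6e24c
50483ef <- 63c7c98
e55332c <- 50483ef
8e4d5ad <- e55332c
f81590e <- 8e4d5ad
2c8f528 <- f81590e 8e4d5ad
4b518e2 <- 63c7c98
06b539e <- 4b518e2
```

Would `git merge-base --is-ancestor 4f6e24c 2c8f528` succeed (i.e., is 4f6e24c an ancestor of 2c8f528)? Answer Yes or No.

Yes

Ancestors of 2c8f528 (commits reachable by following parents): {2c8f528, 4f6e24c, 50483ef, 63c7c98, 8e4d5ad, a066d56, e55332c, f81590e}.
4f6e24c is in that set, so it is an ancestor of 2c8f528.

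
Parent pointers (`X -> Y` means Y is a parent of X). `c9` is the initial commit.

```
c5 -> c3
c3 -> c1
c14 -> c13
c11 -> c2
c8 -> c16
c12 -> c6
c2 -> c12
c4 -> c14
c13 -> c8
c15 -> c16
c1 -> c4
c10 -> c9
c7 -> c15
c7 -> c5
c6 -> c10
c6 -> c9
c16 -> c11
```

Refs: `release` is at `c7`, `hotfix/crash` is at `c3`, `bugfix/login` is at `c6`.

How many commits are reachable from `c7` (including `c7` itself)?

16

Walking parent pointers from c7: reachable set = {c1, c10, c11, c12, c13, c14, c15, c16, c2, c3, c4, c5, c6, c7, c8, c9}.
That is 16 commits.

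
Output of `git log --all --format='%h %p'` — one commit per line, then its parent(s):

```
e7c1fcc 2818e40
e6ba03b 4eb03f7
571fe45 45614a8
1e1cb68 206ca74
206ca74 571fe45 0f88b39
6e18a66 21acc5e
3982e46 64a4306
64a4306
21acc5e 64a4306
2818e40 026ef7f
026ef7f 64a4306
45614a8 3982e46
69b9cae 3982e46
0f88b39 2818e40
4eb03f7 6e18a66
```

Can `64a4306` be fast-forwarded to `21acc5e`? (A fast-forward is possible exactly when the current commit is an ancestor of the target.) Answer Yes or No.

A fast-forward from 64a4306 to 21acc5e is possible iff 64a4306 is an ancestor of 21acc5e.
Ancestors of 21acc5e: {21acc5e, 64a4306}.
64a4306 is among them, so fast-forward is possible.

Yes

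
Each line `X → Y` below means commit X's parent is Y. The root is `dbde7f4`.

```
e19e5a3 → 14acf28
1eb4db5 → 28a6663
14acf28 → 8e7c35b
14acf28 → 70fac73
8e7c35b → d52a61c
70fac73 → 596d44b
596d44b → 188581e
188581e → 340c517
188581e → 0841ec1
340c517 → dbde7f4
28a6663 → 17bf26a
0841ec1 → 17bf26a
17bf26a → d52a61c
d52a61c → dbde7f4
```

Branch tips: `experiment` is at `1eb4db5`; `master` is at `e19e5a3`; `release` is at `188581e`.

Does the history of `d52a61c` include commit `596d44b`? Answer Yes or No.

No

Ancestors of d52a61c: {d52a61c, dbde7f4}.
596d44b is not in that set, so it is not an ancestor of d52a61c.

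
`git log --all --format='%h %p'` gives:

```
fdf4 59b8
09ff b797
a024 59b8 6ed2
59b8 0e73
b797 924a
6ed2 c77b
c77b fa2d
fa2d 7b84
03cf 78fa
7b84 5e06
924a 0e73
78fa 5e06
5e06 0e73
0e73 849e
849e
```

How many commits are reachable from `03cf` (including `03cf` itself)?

Walking parent pointers from 03cf: reachable set = {03cf, 0e73, 5e06, 78fa, 849e}.
That is 5 commits.

5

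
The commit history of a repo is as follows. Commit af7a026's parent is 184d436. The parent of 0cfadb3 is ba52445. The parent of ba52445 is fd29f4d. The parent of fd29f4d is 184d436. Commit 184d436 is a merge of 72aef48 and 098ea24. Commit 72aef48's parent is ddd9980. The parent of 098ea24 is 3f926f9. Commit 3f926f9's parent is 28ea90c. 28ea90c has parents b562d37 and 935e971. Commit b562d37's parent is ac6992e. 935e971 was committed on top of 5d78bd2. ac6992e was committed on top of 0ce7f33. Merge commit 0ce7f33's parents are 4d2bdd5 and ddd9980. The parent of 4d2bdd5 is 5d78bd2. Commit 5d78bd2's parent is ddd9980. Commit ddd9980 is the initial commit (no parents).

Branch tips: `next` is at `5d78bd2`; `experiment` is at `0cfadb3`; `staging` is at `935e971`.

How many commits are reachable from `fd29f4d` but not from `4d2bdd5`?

Reachable from fd29f4d: {098ea24, 0ce7f33, 184d436, 28ea90c, 3f926f9, 4d2bdd5, 5d78bd2, 72aef48, 935e971, ac6992e, b562d37, ddd9980, fd29f4d}.
Reachable from 4d2bdd5: {4d2bdd5, 5d78bd2, ddd9980}.
In fd29f4d's history but not 4d2bdd5's: {098ea24, 0ce7f33, 184d436, 28ea90c, 3f926f9, 72aef48, 935e971, ac6992e, b562d37, fd29f4d} — 10 commits.

10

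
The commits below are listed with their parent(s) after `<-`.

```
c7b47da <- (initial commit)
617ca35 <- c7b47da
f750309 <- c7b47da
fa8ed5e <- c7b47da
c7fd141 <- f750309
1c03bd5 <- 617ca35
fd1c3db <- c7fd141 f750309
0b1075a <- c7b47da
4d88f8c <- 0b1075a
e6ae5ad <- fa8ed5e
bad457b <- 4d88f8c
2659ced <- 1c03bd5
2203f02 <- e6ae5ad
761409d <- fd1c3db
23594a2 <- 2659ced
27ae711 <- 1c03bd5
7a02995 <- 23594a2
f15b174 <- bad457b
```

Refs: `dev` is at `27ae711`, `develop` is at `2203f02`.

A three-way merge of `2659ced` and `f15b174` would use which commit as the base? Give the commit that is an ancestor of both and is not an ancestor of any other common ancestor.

c7b47da

Ancestors of 2659ced: {1c03bd5, 2659ced, 617ca35, c7b47da}.
Ancestors of f15b174: {0b1075a, 4d88f8c, bad457b, c7b47da, f15b174}.
Common ancestors: {c7b47da}.
The only common ancestor is c7b47da, so it is the merge base.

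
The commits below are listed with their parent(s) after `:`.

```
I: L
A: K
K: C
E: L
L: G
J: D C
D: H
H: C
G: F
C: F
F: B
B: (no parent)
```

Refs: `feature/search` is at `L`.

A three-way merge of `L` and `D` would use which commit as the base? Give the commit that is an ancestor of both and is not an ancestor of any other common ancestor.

Ancestors of L: {B, F, G, L}.
Ancestors of D: {B, C, D, F, H}.
Common ancestors: {B, F}.
Among these, F is not an ancestor of any other common ancestor — it is the merge base.

F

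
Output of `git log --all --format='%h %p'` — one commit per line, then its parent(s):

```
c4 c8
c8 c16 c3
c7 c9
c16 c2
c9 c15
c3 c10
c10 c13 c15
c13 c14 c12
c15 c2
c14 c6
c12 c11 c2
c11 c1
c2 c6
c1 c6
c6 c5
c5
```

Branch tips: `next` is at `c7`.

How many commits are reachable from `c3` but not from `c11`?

Reachable from c3: {c1, c10, c11, c12, c13, c14, c15, c2, c3, c5, c6}.
Reachable from c11: {c1, c11, c5, c6}.
In c3's history but not c11's: {c10, c12, c13, c14, c15, c2, c3} — 7 commits.

7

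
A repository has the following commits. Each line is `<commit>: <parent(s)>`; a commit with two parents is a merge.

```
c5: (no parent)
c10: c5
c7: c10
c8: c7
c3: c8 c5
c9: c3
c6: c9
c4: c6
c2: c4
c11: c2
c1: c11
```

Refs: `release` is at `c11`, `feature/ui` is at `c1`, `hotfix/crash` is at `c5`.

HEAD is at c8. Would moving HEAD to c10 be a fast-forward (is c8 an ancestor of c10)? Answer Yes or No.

A fast-forward from c8 to c10 is possible iff c8 is an ancestor of c10.
Ancestors of c10: {c10, c5}.
c8 is not among them, so fast-forward is not possible.

No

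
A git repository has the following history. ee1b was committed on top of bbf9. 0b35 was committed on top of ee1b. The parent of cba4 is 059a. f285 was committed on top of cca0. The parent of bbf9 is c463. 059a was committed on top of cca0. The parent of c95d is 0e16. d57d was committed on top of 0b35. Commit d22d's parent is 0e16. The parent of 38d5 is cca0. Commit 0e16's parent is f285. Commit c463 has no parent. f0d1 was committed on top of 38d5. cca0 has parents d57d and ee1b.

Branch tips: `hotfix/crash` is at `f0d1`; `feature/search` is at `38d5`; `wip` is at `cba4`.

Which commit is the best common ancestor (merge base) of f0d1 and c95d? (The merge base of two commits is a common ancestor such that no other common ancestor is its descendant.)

cca0

Ancestors of f0d1: {0b35, 38d5, bbf9, c463, cca0, d57d, ee1b, f0d1}.
Ancestors of c95d: {0b35, 0e16, bbf9, c463, c95d, cca0, d57d, ee1b, f285}.
Common ancestors: {0b35, bbf9, c463, cca0, d57d, ee1b}.
Among these, cca0 is not an ancestor of any other common ancestor — it is the merge base.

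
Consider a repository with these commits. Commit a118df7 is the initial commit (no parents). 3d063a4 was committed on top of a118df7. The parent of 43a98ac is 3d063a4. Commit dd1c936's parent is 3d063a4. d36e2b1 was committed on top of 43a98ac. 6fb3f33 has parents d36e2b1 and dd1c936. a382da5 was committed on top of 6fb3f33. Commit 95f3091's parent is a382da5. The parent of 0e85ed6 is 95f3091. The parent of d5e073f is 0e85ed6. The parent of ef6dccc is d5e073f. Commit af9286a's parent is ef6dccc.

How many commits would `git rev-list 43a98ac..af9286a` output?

9

Reachable from af9286a: {0e85ed6, 3d063a4, 43a98ac, 6fb3f33, 95f3091, a118df7, a382da5, af9286a, d36e2b1, d5e073f, dd1c936, ef6dccc}.
Reachable from 43a98ac: {3d063a4, 43a98ac, a118df7}.
In af9286a's history but not 43a98ac's: {0e85ed6, 6fb3f33, 95f3091, a382da5, af9286a, d36e2b1, d5e073f, dd1c936, ef6dccc} — 9 commits.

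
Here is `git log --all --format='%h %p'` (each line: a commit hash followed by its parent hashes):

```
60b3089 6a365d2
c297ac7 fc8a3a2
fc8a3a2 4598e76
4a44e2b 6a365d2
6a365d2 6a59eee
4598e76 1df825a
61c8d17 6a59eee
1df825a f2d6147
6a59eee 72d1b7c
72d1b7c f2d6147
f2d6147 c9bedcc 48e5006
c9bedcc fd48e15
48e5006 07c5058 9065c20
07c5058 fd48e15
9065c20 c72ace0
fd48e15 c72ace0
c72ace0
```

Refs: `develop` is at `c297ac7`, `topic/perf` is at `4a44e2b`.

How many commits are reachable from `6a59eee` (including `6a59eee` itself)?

9

Walking parent pointers from 6a59eee: reachable set = {07c5058, 48e5006, 6a59eee, 72d1b7c, 9065c20, c72ace0, c9bedcc, f2d6147, fd48e15}.
That is 9 commits.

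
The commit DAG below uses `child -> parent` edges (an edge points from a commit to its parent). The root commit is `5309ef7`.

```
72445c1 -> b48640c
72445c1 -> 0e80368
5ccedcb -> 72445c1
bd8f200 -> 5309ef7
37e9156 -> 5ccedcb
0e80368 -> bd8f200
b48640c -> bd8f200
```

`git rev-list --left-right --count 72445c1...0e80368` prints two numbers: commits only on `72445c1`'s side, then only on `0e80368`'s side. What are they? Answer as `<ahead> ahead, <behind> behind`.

Reachable from 72445c1: {0e80368, 5309ef7, 72445c1, b48640c, bd8f200}.
Reachable from 0e80368: {0e80368, 5309ef7, bd8f200}.
Only in 72445c1's history (ahead): {72445c1, b48640c} — 2.
Only in 0e80368's history (behind): {} — 0.

2 ahead, 0 behind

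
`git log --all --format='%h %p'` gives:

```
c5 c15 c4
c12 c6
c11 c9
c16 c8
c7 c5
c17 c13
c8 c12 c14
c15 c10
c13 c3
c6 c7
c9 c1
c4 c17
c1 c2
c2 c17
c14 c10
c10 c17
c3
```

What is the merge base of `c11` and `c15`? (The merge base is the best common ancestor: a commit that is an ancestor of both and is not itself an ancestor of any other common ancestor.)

c17

Ancestors of c11: {c1, c11, c13, c17, c2, c3, c9}.
Ancestors of c15: {c10, c13, c15, c17, c3}.
Common ancestors: {c13, c17, c3}.
Among these, c17 is not an ancestor of any other common ancestor — it is the merge base.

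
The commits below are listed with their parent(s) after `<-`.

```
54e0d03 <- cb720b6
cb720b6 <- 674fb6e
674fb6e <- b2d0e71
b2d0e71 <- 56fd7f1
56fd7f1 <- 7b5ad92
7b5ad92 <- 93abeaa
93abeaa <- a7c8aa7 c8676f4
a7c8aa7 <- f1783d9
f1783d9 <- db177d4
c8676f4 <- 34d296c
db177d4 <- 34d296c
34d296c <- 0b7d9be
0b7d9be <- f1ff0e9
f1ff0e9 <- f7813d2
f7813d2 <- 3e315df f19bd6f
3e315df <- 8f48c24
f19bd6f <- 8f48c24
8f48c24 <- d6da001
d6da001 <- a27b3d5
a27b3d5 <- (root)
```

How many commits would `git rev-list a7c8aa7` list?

12

Walking parent pointers from a7c8aa7: reachable set = {0b7d9be, 34d296c, 3e315df, 8f48c24, a27b3d5, a7c8aa7, d6da001, db177d4, f1783d9, f19bd6f, f1ff0e9, f7813d2}.
That is 12 commits.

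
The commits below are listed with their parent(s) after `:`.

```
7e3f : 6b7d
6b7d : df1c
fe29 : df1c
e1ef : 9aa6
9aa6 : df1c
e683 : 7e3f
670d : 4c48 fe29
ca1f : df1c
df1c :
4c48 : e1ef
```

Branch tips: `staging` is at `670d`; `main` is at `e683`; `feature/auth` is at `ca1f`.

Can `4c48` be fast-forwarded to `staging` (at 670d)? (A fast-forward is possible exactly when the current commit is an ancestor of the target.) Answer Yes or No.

Yes

A fast-forward from 4c48 to 670d is possible iff 4c48 is an ancestor of 670d.
Ancestors of 670d: {4c48, 670d, 9aa6, df1c, e1ef, fe29}.
4c48 is among them, so fast-forward is possible.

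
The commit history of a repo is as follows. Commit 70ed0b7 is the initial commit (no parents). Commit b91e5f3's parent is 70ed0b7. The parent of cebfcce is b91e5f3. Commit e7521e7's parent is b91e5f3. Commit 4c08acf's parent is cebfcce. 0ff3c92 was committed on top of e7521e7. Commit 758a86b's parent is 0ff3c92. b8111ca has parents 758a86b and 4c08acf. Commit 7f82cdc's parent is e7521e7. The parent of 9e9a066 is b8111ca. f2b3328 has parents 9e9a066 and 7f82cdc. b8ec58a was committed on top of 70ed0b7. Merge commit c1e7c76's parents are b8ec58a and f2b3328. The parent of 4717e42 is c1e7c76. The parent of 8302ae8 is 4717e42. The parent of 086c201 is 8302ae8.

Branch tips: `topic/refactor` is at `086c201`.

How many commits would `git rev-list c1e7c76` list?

Walking parent pointers from c1e7c76: reachable set = {0ff3c92, 4c08acf, 70ed0b7, 758a86b, 7f82cdc, 9e9a066, b8111ca, b8ec58a, b91e5f3, c1e7c76, cebfcce, e7521e7, f2b3328}.
That is 13 commits.

13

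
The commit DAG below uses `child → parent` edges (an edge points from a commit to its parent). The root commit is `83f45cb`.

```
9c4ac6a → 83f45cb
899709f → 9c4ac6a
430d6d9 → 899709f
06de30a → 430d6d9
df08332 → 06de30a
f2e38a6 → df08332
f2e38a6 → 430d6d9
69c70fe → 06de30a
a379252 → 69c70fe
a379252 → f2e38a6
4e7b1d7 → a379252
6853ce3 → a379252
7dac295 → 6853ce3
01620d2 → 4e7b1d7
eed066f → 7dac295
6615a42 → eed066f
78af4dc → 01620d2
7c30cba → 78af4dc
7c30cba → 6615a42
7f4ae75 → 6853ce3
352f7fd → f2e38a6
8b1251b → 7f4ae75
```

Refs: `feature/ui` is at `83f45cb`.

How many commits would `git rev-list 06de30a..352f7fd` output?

Reachable from 352f7fd: {06de30a, 352f7fd, 430d6d9, 83f45cb, 899709f, 9c4ac6a, df08332, f2e38a6}.
Reachable from 06de30a: {06de30a, 430d6d9, 83f45cb, 899709f, 9c4ac6a}.
In 352f7fd's history but not 06de30a's: {352f7fd, df08332, f2e38a6} — 3 commits.

3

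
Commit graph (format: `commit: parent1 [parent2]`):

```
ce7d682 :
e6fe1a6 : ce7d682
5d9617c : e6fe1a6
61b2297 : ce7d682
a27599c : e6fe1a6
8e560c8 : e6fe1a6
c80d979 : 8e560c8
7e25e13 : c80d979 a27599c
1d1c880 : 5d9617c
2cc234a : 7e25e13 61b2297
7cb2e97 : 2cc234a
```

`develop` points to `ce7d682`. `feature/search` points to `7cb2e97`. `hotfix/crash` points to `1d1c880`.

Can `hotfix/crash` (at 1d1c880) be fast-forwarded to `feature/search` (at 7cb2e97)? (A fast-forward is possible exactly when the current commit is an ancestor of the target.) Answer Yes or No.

No

A fast-forward from 1d1c880 to 7cb2e97 is possible iff 1d1c880 is an ancestor of 7cb2e97.
Ancestors of 7cb2e97: {2cc234a, 61b2297, 7cb2e97, 7e25e13, 8e560c8, a27599c, c80d979, ce7d682, e6fe1a6}.
1d1c880 is not among them, so fast-forward is not possible.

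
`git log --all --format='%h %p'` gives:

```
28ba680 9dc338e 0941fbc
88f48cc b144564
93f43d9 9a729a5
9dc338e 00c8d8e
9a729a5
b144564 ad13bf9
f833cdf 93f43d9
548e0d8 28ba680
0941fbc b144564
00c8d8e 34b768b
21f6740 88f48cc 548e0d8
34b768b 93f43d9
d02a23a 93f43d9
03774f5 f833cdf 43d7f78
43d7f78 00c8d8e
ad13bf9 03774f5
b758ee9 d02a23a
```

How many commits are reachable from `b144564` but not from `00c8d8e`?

Reachable from b144564: {00c8d8e, 03774f5, 34b768b, 43d7f78, 93f43d9, 9a729a5, ad13bf9, b144564, f833cdf}.
Reachable from 00c8d8e: {00c8d8e, 34b768b, 93f43d9, 9a729a5}.
In b144564's history but not 00c8d8e's: {03774f5, 43d7f78, ad13bf9, b144564, f833cdf} — 5 commits.

5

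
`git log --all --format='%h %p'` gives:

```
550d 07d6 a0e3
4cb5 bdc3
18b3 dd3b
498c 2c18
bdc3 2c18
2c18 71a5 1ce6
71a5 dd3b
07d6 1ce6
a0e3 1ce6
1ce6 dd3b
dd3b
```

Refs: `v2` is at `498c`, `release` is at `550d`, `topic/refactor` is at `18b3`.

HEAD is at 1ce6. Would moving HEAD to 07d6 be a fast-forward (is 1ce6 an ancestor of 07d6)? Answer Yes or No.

Yes

A fast-forward from 1ce6 to 07d6 is possible iff 1ce6 is an ancestor of 07d6.
Ancestors of 07d6: {07d6, 1ce6, dd3b}.
1ce6 is among them, so fast-forward is possible.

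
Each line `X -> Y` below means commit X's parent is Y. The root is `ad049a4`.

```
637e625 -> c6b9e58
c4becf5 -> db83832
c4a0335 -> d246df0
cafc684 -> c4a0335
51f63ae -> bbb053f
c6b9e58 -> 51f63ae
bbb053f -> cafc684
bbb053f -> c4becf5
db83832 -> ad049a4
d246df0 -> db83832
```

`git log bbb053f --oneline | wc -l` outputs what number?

Walking parent pointers from bbb053f: reachable set = {ad049a4, bbb053f, c4a0335, c4becf5, cafc684, d246df0, db83832}.
That is 7 commits.

7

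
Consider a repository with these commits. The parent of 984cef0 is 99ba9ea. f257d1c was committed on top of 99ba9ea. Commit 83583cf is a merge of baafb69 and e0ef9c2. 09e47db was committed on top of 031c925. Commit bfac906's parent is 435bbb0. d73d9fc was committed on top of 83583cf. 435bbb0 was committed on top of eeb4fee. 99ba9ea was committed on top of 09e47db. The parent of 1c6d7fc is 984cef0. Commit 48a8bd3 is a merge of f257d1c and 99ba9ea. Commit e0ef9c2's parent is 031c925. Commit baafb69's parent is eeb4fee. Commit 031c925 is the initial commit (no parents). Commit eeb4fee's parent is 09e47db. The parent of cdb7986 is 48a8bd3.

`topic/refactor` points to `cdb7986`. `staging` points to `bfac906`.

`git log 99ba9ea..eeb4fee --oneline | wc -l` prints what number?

Reachable from eeb4fee: {031c925, 09e47db, eeb4fee}.
Reachable from 99ba9ea: {031c925, 09e47db, 99ba9ea}.
In eeb4fee's history but not 99ba9ea's: {eeb4fee} — 1 commit.

1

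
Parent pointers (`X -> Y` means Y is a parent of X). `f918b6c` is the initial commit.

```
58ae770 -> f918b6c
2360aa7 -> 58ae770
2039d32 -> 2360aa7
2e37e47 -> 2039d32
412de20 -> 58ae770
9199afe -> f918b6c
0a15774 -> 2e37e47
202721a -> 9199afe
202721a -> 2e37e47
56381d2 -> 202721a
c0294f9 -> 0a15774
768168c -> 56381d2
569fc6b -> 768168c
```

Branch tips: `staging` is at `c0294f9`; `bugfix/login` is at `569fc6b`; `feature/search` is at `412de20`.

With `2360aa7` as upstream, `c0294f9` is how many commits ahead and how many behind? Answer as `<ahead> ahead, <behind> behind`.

4 ahead, 0 behind

Reachable from c0294f9: {0a15774, 2039d32, 2360aa7, 2e37e47, 58ae770, c0294f9, f918b6c}.
Reachable from 2360aa7: {2360aa7, 58ae770, f918b6c}.
Only in c0294f9's history (ahead): {0a15774, 2039d32, 2e37e47, c0294f9} — 4.
Only in 2360aa7's history (behind): {} — 0.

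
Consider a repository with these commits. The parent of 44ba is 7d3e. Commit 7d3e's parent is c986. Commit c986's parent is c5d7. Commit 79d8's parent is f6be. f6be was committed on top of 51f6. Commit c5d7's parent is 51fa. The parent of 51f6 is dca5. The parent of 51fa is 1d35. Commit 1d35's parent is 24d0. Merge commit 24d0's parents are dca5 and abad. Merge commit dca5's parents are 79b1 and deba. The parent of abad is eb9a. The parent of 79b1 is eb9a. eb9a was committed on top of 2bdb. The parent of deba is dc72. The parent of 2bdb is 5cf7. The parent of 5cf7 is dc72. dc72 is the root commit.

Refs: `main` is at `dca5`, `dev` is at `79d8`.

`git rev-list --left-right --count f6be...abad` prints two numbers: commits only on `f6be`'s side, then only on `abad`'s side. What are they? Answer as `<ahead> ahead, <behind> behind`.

Reachable from f6be: {2bdb, 51f6, 5cf7, 79b1, dc72, dca5, deba, eb9a, f6be}.
Reachable from abad: {2bdb, 5cf7, abad, dc72, eb9a}.
Only in f6be's history (ahead): {51f6, 79b1, dca5, deba, f6be} — 5.
Only in abad's history (behind): {abad} — 1.

5 ahead, 1 behind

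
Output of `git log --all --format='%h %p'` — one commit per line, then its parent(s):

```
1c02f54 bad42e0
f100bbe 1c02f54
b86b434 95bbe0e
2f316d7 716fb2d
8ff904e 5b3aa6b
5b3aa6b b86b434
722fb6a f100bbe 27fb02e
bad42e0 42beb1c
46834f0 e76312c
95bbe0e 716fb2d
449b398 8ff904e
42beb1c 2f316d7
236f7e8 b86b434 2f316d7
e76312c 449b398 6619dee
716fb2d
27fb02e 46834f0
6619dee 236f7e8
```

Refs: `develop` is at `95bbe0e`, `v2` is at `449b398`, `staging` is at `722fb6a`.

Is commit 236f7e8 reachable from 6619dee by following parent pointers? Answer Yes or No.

Ancestors of 6619dee (commits reachable by following parents): {236f7e8, 2f316d7, 6619dee, 716fb2d, 95bbe0e, b86b434}.
236f7e8 is in that set, so it is an ancestor of 6619dee.

Yes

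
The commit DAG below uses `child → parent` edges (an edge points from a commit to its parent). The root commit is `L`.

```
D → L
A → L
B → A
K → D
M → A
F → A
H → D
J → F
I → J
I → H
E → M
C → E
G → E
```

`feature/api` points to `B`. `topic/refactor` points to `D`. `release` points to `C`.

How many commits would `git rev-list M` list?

Walking parent pointers from M: reachable set = {A, L, M}.
That is 3 commits.

3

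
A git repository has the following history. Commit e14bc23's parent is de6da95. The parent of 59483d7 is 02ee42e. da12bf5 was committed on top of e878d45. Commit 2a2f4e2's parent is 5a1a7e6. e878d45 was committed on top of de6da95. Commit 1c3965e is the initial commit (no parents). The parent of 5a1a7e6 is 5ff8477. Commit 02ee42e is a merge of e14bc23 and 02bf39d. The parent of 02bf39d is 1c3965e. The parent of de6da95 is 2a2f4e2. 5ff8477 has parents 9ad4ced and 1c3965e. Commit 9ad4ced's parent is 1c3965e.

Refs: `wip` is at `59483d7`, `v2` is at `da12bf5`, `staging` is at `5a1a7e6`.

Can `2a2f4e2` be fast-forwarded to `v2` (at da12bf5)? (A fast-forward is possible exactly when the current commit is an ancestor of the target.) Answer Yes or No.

A fast-forward from 2a2f4e2 to da12bf5 is possible iff 2a2f4e2 is an ancestor of da12bf5.
Ancestors of da12bf5: {1c3965e, 2a2f4e2, 5a1a7e6, 5ff8477, 9ad4ced, da12bf5, de6da95, e878d45}.
2a2f4e2 is among them, so fast-forward is possible.

Yes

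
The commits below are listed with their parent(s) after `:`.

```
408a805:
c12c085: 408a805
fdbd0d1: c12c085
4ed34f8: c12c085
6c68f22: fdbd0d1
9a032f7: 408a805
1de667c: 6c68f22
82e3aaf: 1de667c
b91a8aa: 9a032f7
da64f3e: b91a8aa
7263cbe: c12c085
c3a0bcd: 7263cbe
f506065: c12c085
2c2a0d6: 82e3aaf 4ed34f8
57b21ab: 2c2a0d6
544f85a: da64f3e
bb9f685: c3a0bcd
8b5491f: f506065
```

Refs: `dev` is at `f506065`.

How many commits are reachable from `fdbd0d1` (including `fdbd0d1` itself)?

Walking parent pointers from fdbd0d1: reachable set = {408a805, c12c085, fdbd0d1}.
That is 3 commits.

3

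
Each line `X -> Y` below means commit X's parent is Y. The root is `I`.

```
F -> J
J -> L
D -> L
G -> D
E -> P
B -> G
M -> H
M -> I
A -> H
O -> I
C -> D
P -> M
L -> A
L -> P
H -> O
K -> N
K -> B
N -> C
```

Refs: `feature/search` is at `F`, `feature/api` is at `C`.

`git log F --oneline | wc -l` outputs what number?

9

Walking parent pointers from F: reachable set = {A, F, H, I, J, L, M, O, P}.
That is 9 commits.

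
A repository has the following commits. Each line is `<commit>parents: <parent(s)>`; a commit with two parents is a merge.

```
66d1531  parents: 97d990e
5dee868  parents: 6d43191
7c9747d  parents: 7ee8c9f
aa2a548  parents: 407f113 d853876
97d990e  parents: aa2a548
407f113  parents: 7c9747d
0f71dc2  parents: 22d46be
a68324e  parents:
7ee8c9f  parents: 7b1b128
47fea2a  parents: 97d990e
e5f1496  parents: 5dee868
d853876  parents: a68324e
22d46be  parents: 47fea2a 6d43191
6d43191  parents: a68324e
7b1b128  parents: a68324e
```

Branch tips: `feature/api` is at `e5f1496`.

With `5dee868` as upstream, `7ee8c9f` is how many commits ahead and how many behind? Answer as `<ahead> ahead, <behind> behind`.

Reachable from 7ee8c9f: {7b1b128, 7ee8c9f, a68324e}.
Reachable from 5dee868: {5dee868, 6d43191, a68324e}.
Only in 7ee8c9f's history (ahead): {7b1b128, 7ee8c9f} — 2.
Only in 5dee868's history (behind): {5dee868, 6d43191} — 2.

2 ahead, 2 behind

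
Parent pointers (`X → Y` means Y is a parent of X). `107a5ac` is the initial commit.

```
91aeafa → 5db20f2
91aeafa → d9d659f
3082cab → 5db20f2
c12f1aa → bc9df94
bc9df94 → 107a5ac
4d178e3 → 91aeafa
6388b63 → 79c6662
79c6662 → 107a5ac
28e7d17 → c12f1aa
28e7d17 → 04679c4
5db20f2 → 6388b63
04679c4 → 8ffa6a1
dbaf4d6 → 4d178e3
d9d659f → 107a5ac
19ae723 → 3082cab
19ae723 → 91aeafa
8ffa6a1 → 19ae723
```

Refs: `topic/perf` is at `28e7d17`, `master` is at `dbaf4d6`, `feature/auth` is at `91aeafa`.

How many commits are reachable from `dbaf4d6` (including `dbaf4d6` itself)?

Walking parent pointers from dbaf4d6: reachable set = {107a5ac, 4d178e3, 5db20f2, 6388b63, 79c6662, 91aeafa, d9d659f, dbaf4d6}.
That is 8 commits.

8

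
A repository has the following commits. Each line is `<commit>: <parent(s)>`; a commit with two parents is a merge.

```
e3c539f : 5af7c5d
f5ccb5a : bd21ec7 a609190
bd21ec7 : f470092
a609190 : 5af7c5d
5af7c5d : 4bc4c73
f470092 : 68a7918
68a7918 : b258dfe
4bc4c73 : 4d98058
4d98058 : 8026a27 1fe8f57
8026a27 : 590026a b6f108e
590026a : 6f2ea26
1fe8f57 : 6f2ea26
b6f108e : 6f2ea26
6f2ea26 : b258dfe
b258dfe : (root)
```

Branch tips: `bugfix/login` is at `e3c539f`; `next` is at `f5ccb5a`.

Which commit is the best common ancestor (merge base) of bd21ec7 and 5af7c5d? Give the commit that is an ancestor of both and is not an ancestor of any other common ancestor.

b258dfe

Ancestors of bd21ec7: {68a7918, b258dfe, bd21ec7, f470092}.
Ancestors of 5af7c5d: {1fe8f57, 4bc4c73, 4d98058, 590026a, 5af7c5d, 6f2ea26, 8026a27, b258dfe, b6f108e}.
Common ancestors: {b258dfe}.
The only common ancestor is b258dfe, so it is the merge base.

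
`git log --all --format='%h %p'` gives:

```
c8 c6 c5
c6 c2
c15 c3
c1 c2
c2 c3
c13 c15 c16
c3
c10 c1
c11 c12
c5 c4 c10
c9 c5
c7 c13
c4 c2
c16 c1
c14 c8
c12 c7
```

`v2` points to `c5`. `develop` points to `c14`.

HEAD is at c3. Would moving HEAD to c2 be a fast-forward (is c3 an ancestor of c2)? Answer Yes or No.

A fast-forward from c3 to c2 is possible iff c3 is an ancestor of c2.
Ancestors of c2: {c2, c3}.
c3 is among them, so fast-forward is possible.

Yes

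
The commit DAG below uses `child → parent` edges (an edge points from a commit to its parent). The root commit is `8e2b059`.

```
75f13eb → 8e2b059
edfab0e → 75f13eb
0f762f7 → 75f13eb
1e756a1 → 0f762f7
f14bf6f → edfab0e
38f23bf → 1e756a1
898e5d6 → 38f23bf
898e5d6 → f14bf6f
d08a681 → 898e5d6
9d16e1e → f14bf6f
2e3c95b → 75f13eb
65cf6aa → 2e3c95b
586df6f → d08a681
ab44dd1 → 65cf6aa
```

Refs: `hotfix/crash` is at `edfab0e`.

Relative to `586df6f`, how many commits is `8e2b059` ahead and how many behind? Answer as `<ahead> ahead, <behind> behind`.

Reachable from 8e2b059: {8e2b059}.
Reachable from 586df6f: {0f762f7, 1e756a1, 38f23bf, 586df6f, 75f13eb, 898e5d6, 8e2b059, d08a681, edfab0e, f14bf6f}.
Only in 8e2b059's history (ahead): {} — 0.
Only in 586df6f's history (behind): {0f762f7, 1e756a1, 38f23bf, 586df6f, 75f13eb, 898e5d6, d08a681, edfab0e, f14bf6f} — 9.

0 ahead, 9 behind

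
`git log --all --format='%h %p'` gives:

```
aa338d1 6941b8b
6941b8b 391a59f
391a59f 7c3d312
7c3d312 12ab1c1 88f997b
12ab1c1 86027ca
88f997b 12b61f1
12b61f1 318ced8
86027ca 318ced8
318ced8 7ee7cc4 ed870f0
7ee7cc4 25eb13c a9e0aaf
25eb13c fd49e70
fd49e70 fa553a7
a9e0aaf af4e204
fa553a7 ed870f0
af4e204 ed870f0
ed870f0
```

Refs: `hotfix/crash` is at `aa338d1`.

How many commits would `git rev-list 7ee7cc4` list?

Walking parent pointers from 7ee7cc4: reachable set = {25eb13c, 7ee7cc4, a9e0aaf, af4e204, ed870f0, fa553a7, fd49e70}.
That is 7 commits.

7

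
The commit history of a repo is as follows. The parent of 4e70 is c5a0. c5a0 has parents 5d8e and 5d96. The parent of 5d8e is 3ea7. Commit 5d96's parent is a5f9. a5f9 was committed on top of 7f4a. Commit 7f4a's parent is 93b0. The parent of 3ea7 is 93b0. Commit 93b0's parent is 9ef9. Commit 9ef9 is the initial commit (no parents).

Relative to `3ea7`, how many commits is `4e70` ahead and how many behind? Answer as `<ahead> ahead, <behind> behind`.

Reachable from 4e70: {3ea7, 4e70, 5d8e, 5d96, 7f4a, 93b0, 9ef9, a5f9, c5a0}.
Reachable from 3ea7: {3ea7, 93b0, 9ef9}.
Only in 4e70's history (ahead): {4e70, 5d8e, 5d96, 7f4a, a5f9, c5a0} — 6.
Only in 3ea7's history (behind): {} — 0.

6 ahead, 0 behind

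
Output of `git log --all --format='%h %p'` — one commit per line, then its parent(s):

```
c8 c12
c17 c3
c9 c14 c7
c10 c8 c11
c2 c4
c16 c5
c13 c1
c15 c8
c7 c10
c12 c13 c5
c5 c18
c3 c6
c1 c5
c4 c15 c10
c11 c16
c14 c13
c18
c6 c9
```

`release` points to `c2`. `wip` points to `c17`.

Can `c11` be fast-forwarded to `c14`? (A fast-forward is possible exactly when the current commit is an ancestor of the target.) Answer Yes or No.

No

A fast-forward from c11 to c14 is possible iff c11 is an ancestor of c14.
Ancestors of c14: {c1, c13, c14, c18, c5}.
c11 is not among them, so fast-forward is not possible.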